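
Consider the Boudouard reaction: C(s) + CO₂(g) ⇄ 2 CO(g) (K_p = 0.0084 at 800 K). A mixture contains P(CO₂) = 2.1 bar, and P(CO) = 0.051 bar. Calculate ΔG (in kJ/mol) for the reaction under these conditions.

(C is a pure solid — omitted from Q_p.)
Q_p = P(CO)² / P(CO₂) = (0.051)² / (2.1) = 0.00124
ΔG = RT ln(Q_p/K_p) = (8.314 J mol⁻¹ K⁻¹)(800 K) × ln(0.00124/0.0084)
   = (6.651 kJ/mol)(-1.913) = -12.7 kJ/mol
ΔG < 0, so the forward reaction is spontaneous (proceeds forward).

ΔG = -12.7 kJ/mol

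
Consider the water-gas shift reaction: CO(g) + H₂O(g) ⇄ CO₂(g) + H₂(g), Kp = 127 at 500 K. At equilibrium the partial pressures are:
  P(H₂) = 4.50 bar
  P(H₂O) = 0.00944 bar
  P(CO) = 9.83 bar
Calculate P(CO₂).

P(CO₂) = 2.62 bar

At equilibrium, Kp = P(CO₂)·P(H₂) / (P(CO)·P(H₂O)) = 127.
(P(CO₂))·(4.50) / ((9.83)·(0.00944)) = 127
P(CO₂) = 2.62 bar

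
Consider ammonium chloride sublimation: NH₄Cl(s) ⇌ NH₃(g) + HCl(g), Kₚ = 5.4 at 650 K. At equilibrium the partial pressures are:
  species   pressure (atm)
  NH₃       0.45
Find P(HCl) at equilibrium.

(NH₄Cl is a pure solid — omitted from Kₚ.)
At equilibrium, Kₚ = P(NH₃)·P(HCl) = 5.4.
(0.45)·(P(HCl)) = 5.4
P(HCl) = 12.0 = 12 atm

P(HCl) = 12 atm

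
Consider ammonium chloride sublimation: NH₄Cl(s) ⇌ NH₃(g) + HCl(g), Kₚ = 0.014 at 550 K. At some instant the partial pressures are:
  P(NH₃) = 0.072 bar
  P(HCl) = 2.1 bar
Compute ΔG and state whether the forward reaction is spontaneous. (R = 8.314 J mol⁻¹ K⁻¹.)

(NH₄Cl is a pure solid — omitted from Qₚ.)
Qₚ = P(NH₃)·P(HCl) = (0.072)·(2.1) = 0.151
ΔG = RT ln(Qₚ/Kₚ) = (8.314 J mol⁻¹ K⁻¹)(550 K) × ln(0.151/0.014)
   = (4.573 kJ/mol)(2.378) = 10.9 kJ/mol
ΔG > 0, so the forward reaction is non-spontaneous (proceeds in reverse).

ΔG = 10.9 kJ/mol; the forward reaction is non-spontaneous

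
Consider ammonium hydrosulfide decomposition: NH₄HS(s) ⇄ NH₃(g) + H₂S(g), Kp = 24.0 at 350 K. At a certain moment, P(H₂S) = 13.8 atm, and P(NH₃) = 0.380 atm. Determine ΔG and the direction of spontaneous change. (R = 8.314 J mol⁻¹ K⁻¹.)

(NH₄HS is a pure solid — omitted from Qp.)
Qp = P(NH₃)·P(H₂S) = (0.380)·(13.8) = 5.24
ΔG = RT ln(Qp/Kp) = (8.314 J mol⁻¹ K⁻¹)(350 K) × ln(5.24/24.0)
   = (2.910 kJ/mol)(-1.522) = -4.43 kJ/mol
ΔG < 0, so the forward reaction is spontaneous (proceeds forward).

ΔG = -4.43 kJ/mol; the forward reaction is spontaneous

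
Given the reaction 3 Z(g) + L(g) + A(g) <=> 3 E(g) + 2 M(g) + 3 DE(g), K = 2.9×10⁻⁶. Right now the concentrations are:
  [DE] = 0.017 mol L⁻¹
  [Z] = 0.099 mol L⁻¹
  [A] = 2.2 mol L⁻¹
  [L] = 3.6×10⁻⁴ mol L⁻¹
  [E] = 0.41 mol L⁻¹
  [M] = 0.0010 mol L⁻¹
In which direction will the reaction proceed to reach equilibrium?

to the right

Q = [E]³·[M]²·[DE]³ / ([Z]³·[L]·[A]) = (0.41)³·(0.0010)²·(0.017)³ / ((0.099)³·(3.6×10⁻⁴)·(2.2)) = 4.4×10⁻⁷
Q = 4.4×10⁻⁷ < K = 2.9×10⁻⁶, so the forward reaction proceeds.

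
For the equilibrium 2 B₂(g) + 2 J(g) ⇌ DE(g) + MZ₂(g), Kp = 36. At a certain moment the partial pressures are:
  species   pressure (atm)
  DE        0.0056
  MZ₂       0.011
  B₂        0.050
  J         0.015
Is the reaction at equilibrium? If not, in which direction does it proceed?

to the left

Qp = P(DE)·P(MZ₂) / (P(B₂)²·P(J)²) = (0.0056)·(0.011) / ((0.050)²·(0.015)²) = 110
Qp = 110 > Kp = 36, so the reverse reaction proceeds.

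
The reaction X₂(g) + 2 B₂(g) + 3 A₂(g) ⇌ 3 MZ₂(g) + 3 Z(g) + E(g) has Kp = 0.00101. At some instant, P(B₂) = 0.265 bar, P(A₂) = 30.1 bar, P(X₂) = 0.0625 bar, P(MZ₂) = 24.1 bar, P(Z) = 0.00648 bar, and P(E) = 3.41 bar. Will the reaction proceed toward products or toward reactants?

Qp = P(MZ₂)³·P(Z)³·P(E) / (P(X₂)·P(B₂)²·P(A₂)³) = (24.1)³·(0.00648)³·(3.41) / ((0.0625)·(0.265)²·(30.1)³) = 1.09×10⁻⁴
Qp = 1.09×10⁻⁴ < Kp = 0.00101, so the forward reaction proceeds.

toward products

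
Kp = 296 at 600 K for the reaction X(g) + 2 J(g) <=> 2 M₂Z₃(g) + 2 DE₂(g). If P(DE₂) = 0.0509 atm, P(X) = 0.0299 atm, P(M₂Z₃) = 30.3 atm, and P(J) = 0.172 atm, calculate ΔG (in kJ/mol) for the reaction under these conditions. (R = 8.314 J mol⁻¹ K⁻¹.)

Qp = P(M₂Z₃)²·P(DE₂)² / (P(X)·P(J)²) = (30.3)²·(0.0509)² / ((0.0299)·(0.172)²) = 2690
ΔG = RT ln(Qp/Kp) = (8.314 J mol⁻¹ K⁻¹)(600 K) × ln(2690/296)
   = (4.988 kJ/mol)(2.207) = 11.0 kJ/mol
ΔG > 0, so the forward reaction is non-spontaneous (proceeds in reverse).

ΔG = 11.0 kJ/mol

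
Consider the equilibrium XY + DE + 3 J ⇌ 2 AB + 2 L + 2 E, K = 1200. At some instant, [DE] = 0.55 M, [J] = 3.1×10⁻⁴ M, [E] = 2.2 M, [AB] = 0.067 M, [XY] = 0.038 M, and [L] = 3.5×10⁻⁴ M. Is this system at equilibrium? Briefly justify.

Q = [AB]²·[L]²·[E]² / ([XY]·[DE]·[J]³) = (0.067)²·(3.5×10⁻⁴)²·(2.2)² / ((0.038)·(0.55)·(3.1×10⁻⁴)³) = 4300
Q = 4300 > K = 1200: net reverse reaction.

no; Q > K, reaction proceeds in reverse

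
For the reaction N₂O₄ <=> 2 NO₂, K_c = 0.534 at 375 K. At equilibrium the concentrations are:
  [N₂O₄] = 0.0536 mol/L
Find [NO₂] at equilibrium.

[NO₂] = 0.169 mol/L

At equilibrium, K_c = [NO₂]² / [N₂O₄] = 0.534.
([NO₂])² / (0.0536) = 0.534
[NO₂]² = 0.0286 ⇒ [NO₂] = 0.169 mol/L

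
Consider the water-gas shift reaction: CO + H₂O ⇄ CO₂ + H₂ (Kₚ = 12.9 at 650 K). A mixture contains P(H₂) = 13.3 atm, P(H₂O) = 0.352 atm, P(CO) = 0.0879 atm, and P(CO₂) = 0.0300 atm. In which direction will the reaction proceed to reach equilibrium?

neither direction; the system is at equilibrium

Qₚ = P(CO₂)·P(H₂) / (P(CO)·P(H₂O)) = (0.0300)·(13.3) / ((0.0879)·(0.352)) = 12.9
Qₚ = 12.9 = Kₚ, so the system is already at equilibrium.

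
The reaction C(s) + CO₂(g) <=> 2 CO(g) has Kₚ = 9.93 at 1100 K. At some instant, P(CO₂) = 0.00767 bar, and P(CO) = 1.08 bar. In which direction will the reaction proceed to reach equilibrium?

(C is a pure solid — omitted from Qₚ.)
Qₚ = P(CO)² / P(CO₂) = (1.08)² / (0.00767) = 152
Qₚ = 152 > Kₚ = 9.93, so the reverse reaction proceeds.

in the reverse direction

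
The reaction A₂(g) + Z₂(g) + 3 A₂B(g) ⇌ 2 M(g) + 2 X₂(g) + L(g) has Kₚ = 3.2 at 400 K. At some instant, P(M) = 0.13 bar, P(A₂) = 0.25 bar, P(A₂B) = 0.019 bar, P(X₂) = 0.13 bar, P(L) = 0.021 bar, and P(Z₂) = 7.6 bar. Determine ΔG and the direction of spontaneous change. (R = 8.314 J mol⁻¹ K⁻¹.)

ΔG = -6.45 kJ/mol; the forward reaction is spontaneous

Qₚ = P(M)²·P(X₂)²·P(L) / (P(A₂)·P(Z₂)·P(A₂B)³) = (0.13)²·(0.13)²·(0.021) / ((0.25)·(7.6)·(0.019)³) = 0.460
ΔG = RT ln(Qₚ/Kₚ) = (8.314 J mol⁻¹ K⁻¹)(400 K) × ln(0.460/3.2)
   = (3.326 kJ/mol)(-1.940) = -6.45 kJ/mol
ΔG < 0, so the forward reaction is spontaneous (proceeds forward).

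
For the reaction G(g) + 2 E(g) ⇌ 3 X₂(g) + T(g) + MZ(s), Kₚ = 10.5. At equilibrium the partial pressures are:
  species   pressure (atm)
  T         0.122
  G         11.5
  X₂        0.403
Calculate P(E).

P(E) = 0.00813 atm

(MZ is a pure solid — omitted from Kₚ.)
At equilibrium, Kₚ = P(X₂)³·P(T) / (P(G)·P(E)²) = 10.5.
(0.403)³·(0.122) / ((11.5)·(P(E))²) = 10.5
P(E)² = 6.61e-5 ⇒ P(E) = 0.00813 atm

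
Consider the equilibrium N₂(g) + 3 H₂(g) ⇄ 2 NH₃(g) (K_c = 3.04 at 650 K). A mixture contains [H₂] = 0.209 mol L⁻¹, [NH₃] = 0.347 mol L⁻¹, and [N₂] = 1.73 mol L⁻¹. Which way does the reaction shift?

toward reactants

Q_c = [NH₃]² / ([N₂]·[H₂]³) = (0.347)² / ((1.73)·(0.209)³) = 7.62
Q_c = 7.62 > K_c = 3.04, so the reverse reaction proceeds.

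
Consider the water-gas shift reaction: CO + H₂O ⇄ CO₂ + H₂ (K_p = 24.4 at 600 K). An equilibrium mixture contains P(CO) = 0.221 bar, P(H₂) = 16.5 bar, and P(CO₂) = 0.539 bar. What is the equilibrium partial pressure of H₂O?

P(H₂O) = 1.65 bar

At equilibrium, K_p = P(CO₂)·P(H₂) / (P(CO)·P(H₂O)) = 24.4.
(0.539)·(16.5) / ((0.221)·(P(H₂O))) = 24.4
P(H₂O) = 1.65 bar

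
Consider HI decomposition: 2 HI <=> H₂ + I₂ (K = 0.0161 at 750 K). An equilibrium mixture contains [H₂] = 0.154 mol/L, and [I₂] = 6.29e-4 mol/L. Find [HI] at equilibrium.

[HI] = 0.0776 mol/L

At equilibrium, K = [H₂]·[I₂] / [HI]² = 0.0161.
(0.154)·(6.29e-4) / ([HI])² = 0.0161
[HI]² = 0.00602 ⇒ [HI] = 0.0776 mol/L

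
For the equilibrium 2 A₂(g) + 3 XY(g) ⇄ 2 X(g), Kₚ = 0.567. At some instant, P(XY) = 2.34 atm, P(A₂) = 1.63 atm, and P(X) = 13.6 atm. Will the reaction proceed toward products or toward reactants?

Qₚ = P(X)² / (P(A₂)²·P(XY)³) = (13.6)² / ((1.63)²·(2.34)³) = 5.43
Qₚ = 5.43 > Kₚ = 0.567, so the reverse reaction proceeds.

toward reactants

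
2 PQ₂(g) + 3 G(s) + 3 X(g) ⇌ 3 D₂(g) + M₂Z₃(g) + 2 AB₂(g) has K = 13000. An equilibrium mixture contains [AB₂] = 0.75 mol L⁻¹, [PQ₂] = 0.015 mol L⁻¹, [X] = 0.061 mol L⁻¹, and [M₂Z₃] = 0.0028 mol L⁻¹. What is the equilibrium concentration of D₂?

[D₂] = 0.75 mol L⁻¹

(G is a pure solid — omitted from K.)
At equilibrium, K = [D₂]³·[M₂Z₃]·[AB₂]² / ([PQ₂]²·[X]³) = 13000.
([D₂])³·(0.0028)·(0.75)² / ((0.015)²·(0.061)³) = 13000
[D₂]³ = 0.422 ⇒ [D₂] = 0.75 mol L⁻¹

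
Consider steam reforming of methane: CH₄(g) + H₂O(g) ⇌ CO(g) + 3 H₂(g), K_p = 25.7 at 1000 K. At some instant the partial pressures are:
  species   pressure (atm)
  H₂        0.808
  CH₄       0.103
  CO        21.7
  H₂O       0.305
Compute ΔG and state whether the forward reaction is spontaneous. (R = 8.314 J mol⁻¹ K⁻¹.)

Q_p = P(CO)·P(H₂)³ / (P(CH₄)·P(H₂O)) = (21.7)·(0.808)³ / ((0.103)·(0.305)) = 364
ΔG = RT ln(Q_p/K_p) = (8.314 J mol⁻¹ K⁻¹)(1000 K) × ln(364/25.7)
   = (8.314 kJ/mol)(2.651) = 22.0 kJ/mol
ΔG > 0, so the forward reaction is non-spontaneous (proceeds in reverse).

ΔG = 22.0 kJ/mol; the forward reaction is non-spontaneous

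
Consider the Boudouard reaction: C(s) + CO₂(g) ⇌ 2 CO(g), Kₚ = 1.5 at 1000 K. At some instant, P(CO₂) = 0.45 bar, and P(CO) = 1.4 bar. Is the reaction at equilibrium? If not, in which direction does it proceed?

(C is a pure solid — omitted from Qₚ.)
Qₚ = P(CO)² / P(CO₂) = (1.4)² / (0.45) = 4.4
Qₚ = 4.4 > Kₚ = 1.5, so the reverse reaction proceeds.

toward reactants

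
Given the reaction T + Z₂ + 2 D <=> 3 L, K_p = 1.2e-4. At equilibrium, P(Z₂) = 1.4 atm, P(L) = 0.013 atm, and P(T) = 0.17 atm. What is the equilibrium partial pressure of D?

At equilibrium, K_p = P(L)³ / (P(T)·P(Z₂)·P(D)²) = 1.2e-4.
(0.013)³ / ((0.17)·(1.4)·(P(D))²) = 1.2e-4
P(D)² = 0.0769 ⇒ P(D) = 0.28 atm

P(D) = 0.28 atm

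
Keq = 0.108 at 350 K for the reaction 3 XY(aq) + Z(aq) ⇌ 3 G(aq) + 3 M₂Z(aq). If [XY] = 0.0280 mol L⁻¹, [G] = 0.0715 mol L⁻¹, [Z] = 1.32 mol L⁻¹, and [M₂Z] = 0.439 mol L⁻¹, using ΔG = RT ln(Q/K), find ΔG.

Q = [G]³·[M₂Z]³ / ([XY]³·[Z]) = (0.0715)³·(0.439)³ / ((0.0280)³·(1.32)) = 1.07
ΔG = RT ln(Q/Keq) = (8.314 J mol⁻¹ K⁻¹)(350 K) × ln(1.07/0.108)
   = (2.910 kJ/mol)(2.293) = 6.67 kJ/mol
ΔG > 0, so the forward reaction is non-spontaneous (proceeds in reverse).

ΔG = 6.67 kJ/mol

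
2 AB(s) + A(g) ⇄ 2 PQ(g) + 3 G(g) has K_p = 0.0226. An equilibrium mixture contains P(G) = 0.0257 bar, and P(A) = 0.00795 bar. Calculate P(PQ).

P(PQ) = 3.25 bar

(AB is a pure solid — omitted from K_p.)
At equilibrium, K_p = P(PQ)²·P(G)³ / P(A) = 0.0226.
(P(PQ))²·(0.0257)³ / (0.00795) = 0.0226
P(PQ)² = 10.6 ⇒ P(PQ) = 3.25 bar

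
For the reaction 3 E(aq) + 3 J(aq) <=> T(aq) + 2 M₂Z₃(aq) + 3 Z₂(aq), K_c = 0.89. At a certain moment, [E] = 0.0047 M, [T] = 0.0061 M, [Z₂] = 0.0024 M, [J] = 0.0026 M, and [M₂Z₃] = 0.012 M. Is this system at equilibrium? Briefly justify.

no; Q > K, reaction proceeds in reverse

Q_c = [T]·[M₂Z₃]²·[Z₂]³ / ([E]³·[J]³) = (0.0061)·(0.012)²·(0.0024)³ / ((0.0047)³·(0.0026)³) = 6.7
Q_c = 6.7 > K_c = 0.89: net reverse reaction.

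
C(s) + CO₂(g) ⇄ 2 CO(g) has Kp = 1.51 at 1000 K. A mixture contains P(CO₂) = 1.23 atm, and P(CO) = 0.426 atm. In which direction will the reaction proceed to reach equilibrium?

(C is a pure solid — omitted from Qp.)
Qp = P(CO)² / P(CO₂) = (0.426)² / (1.23) = 0.148
Qp = 0.148 < Kp = 1.51, so the forward reaction proceeds.

forward (toward products)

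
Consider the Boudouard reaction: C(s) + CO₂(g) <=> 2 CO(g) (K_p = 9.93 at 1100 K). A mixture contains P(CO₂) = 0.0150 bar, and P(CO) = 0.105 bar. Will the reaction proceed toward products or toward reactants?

toward products

(C is a pure solid — omitted from Q_p.)
Q_p = P(CO)² / P(CO₂) = (0.105)² / (0.0150) = 0.735
Q_p = 0.735 < K_p = 9.93, so the forward reaction proceeds.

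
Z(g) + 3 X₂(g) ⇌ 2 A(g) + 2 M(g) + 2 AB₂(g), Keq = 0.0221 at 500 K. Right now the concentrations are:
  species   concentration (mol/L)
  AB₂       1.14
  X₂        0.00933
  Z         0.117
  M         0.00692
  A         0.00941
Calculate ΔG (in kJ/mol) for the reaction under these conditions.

Q = [A]²·[M]²·[AB₂]² / ([Z]·[X₂]³) = (0.00941)²·(0.00692)²·(1.14)² / ((0.117)·(0.00933)³) = 0.0580
ΔG = RT ln(Q/Keq) = (8.314 J mol⁻¹ K⁻¹)(500 K) × ln(0.0580/0.0221)
   = (4.157 kJ/mol)(0.9649) = 4.01 kJ/mol
ΔG > 0, so the forward reaction is non-spontaneous (proceeds in reverse).

ΔG = 4.01 kJ/mol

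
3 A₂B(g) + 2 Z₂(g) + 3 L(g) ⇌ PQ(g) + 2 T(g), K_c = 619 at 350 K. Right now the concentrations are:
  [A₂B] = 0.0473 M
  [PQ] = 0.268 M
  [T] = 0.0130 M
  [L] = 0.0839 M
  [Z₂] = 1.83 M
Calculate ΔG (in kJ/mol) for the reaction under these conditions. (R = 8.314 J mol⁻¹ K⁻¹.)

Q_c = [PQ]·[T]² / ([A₂B]³·[Z₂]²·[L]³) = (0.268)·(0.0130)² / ((0.0473)³·(1.83)²·(0.0839)³) = 216
ΔG = RT ln(Q_c/K_c) = (8.314 J mol⁻¹ K⁻¹)(350 K) × ln(216/619)
   = (2.910 kJ/mol)(-1.053) = -3.06 kJ/mol
ΔG < 0, so the forward reaction is spontaneous (proceeds forward).

ΔG = -3.06 kJ/mol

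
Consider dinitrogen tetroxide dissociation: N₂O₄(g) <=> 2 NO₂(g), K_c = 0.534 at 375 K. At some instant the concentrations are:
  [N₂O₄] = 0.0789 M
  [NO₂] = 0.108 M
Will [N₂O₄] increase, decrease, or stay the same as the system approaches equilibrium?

Q_c = [NO₂]² / [N₂O₄] = (0.108)² / (0.0789) = 0.148
Q_c = 0.148 < K_c = 0.534: net forward reaction.
N₂O₄ is a reactant, so it decreases.

decrease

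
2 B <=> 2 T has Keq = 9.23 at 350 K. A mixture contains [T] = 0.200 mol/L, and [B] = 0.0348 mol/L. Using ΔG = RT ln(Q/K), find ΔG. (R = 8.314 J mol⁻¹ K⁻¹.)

ΔG = 3.71 kJ/mol

Q = [T]² / [B]² = (0.200)² / (0.0348)² = 33.0
ΔG = RT ln(Q/Keq) = (8.314 J mol⁻¹ K⁻¹)(350 K) × ln(33.0/9.23)
   = (2.910 kJ/mol)(1.274) = 3.71 kJ/mol
ΔG > 0, so the forward reaction is non-spontaneous (proceeds in reverse).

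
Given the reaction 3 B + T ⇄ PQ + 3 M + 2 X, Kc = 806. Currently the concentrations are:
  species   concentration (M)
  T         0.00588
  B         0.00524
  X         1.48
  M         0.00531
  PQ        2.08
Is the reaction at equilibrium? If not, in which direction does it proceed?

Qc = [PQ]·[M]³·[X]² / ([B]³·[T]) = (2.08)·(0.00531)³·(1.48)² / ((0.00524)³·(0.00588)) = 806
Qc = 806 = Kc, so the system is already at equilibrium.

no net change (already at equilibrium)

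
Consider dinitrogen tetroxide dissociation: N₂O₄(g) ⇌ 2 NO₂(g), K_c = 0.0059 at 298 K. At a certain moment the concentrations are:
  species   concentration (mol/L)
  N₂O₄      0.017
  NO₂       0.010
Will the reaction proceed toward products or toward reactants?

neither direction; the system is at equilibrium

Q_c = [NO₂]² / [N₂O₄] = (0.010)² / (0.017) = 0.0059
Q_c = 0.0059 = K_c, so the system is already at equilibrium.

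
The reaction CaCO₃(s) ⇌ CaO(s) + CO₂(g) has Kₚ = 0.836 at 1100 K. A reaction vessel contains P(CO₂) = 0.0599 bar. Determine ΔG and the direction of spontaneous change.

ΔG = -24.1 kJ/mol; the forward reaction is spontaneous

(CaCO₃, CaO are pure solids — omitted from Qₚ.)
Qₚ = P(CO₂) = 0.0599
ΔG = RT ln(Qₚ/Kₚ) = (8.314 J mol⁻¹ K⁻¹)(1100 K) × ln(0.0599/0.836)
   = (9.145 kJ/mol)(-2.636) = -24.1 kJ/mol
ΔG < 0, so the forward reaction is spontaneous (proceeds forward).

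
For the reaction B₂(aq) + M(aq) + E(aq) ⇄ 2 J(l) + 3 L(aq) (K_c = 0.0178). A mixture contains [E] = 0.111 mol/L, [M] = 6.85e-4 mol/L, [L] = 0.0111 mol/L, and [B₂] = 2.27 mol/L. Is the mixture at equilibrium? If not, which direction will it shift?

no; Q < K, reaction proceeds forward

(J is a pure liquid — omitted from Q_c.)
Q_c = [L]³ / ([B₂]·[M]·[E]) = (0.0111)³ / ((2.27)·(6.85e-4)·(0.111)) = 0.00792
Q_c = 0.00792 < K_c = 0.0178: net forward reaction.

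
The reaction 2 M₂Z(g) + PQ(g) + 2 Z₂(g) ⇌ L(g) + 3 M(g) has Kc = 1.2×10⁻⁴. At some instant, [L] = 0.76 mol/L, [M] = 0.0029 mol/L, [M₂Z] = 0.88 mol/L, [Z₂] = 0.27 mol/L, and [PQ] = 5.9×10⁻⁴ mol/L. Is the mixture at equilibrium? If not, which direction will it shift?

Qc = [L]·[M]³ / ([M₂Z]²·[PQ]·[Z₂]²) = (0.76)·(0.0029)³ / ((0.88)²·(5.9×10⁻⁴)·(0.27)²) = 5.6×10⁻⁴
Qc = 5.6×10⁻⁴ > Kc = 1.2×10⁻⁴: net reverse reaction.

no; Q > K, reaction proceeds in reverse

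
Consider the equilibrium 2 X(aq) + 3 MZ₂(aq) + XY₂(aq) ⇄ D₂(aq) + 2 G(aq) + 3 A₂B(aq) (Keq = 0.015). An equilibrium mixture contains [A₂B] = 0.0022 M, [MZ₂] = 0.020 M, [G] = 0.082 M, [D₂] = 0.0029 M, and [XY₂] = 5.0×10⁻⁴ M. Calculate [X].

At equilibrium, Keq = [D₂]·[G]²·[A₂B]³ / ([X]²·[MZ₂]³·[XY₂]) = 0.015.
(0.0029)·(0.082)²·(0.0022)³ / (([X])²·(0.020)³·(5.0×10⁻⁴)) = 0.015
[X]² = 0.00346 ⇒ [X] = 0.059 M

[X] = 0.059 M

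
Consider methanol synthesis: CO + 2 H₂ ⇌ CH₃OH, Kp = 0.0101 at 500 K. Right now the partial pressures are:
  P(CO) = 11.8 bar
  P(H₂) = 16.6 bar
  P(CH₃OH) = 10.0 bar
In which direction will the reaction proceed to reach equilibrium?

toward products

Qp = P(CH₃OH) / (P(CO)·P(H₂)²) = (10.0) / ((11.8)·(16.6)²) = 0.00308
Qp = 0.00308 < Kp = 0.0101, so the forward reaction proceeds.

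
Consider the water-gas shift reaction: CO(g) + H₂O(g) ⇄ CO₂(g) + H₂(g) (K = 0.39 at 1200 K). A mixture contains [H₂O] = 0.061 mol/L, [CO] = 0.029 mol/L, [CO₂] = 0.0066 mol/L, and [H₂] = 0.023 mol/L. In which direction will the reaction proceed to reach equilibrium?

forward (toward products)

Q = [CO₂]·[H₂] / ([CO]·[H₂O]) = (0.0066)·(0.023) / ((0.029)·(0.061)) = 0.086
Q = 0.086 < K = 0.39, so the forward reaction proceeds.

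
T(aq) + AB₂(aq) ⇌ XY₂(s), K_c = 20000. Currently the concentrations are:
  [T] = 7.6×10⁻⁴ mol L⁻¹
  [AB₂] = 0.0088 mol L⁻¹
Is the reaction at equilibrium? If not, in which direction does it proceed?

reverse (toward reactants)

(XY₂ is a pure solid — omitted from Q_c.)
Q_c = 1 / ([T]·[AB₂]) = 1 / ((7.6×10⁻⁴)·(0.0088)) = 1.5×10⁵
Q_c = 1.5×10⁵ > K_c = 20000, so the reverse reaction proceeds.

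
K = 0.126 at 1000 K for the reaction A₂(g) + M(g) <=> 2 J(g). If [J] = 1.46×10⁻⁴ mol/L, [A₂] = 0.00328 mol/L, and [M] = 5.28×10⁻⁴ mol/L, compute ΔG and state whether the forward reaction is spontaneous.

Q = [J]² / ([A₂]·[M]) = (1.46×10⁻⁴)² / ((0.00328)·(5.28×10⁻⁴)) = 0.0123
ΔG = RT ln(Q/K) = (8.314 J mol⁻¹ K⁻¹)(1000 K) × ln(0.0123/0.126)
   = (8.314 kJ/mol)(-2.327) = -19.3 kJ/mol
ΔG < 0, so the forward reaction is spontaneous (proceeds forward).

ΔG = -19.3 kJ/mol; the forward reaction is spontaneous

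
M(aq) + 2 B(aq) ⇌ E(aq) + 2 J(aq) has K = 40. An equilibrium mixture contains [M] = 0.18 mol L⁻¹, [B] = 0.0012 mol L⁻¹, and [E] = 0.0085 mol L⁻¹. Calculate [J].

[J] = 0.035 mol L⁻¹

At equilibrium, K = [E]·[J]² / ([M]·[B]²) = 40.
(0.0085)·([J])² / ((0.18)·(0.0012)²) = 40
[J]² = 0.00122 ⇒ [J] = 0.035 mol L⁻¹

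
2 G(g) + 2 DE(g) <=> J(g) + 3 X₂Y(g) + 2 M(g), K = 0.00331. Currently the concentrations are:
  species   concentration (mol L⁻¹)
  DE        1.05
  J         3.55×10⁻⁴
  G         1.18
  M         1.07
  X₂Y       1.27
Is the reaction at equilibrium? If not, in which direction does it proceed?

Q = [J]·[X₂Y]³·[M]² / ([G]²·[DE]²) = (3.55×10⁻⁴)·(1.27)³·(1.07)² / ((1.18)²·(1.05)²) = 5.42×10⁻⁴
Q = 5.42×10⁻⁴ < K = 0.00331, so the forward reaction proceeds.

in the forward direction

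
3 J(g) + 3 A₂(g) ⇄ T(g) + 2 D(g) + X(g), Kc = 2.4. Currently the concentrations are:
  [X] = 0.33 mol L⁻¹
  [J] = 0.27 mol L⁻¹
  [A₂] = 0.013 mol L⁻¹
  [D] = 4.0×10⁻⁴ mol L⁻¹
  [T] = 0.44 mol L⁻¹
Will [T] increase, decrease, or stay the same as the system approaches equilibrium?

increase

Qc = [T]·[D]²·[X] / ([J]³·[A₂]³) = (0.44)·(4.0×10⁻⁴)²·(0.33) / ((0.27)³·(0.013)³) = 0.54
Qc = 0.54 < Kc = 2.4: net forward reaction.
T is a product, so it increases.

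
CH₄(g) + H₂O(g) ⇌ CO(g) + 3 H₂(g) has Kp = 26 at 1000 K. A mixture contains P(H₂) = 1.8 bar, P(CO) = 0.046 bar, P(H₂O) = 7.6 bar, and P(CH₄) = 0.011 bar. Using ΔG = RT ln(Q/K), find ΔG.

Qp = P(CO)·P(H₂)³ / (P(CH₄)·P(H₂O)) = (0.046)·(1.8)³ / ((0.011)·(7.6)) = 3.21
ΔG = RT ln(Qp/Kp) = (8.314 J mol⁻¹ K⁻¹)(1000 K) × ln(3.21/26)
   = (8.314 kJ/mol)(-2.092) = -17.4 kJ/mol
ΔG < 0, so the forward reaction is spontaneous (proceeds forward).

ΔG = -17.4 kJ/mol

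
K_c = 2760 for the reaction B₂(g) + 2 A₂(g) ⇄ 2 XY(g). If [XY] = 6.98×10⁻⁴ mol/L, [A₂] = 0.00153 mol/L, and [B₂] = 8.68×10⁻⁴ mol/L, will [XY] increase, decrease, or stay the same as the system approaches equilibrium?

increase

Q_c = [XY]² / ([B₂]·[A₂]²) = (6.98×10⁻⁴)² / ((8.68×10⁻⁴)·(0.00153)²) = 240
Q_c = 240 < K_c = 2760: net forward reaction.
XY is a product, so it increases.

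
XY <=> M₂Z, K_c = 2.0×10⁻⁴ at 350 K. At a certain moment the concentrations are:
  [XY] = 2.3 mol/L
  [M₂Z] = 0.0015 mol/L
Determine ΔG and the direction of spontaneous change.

ΔG = 3.44 kJ/mol; the forward reaction is non-spontaneous

Q_c = [M₂Z] / [XY] = (0.0015) / (2.3) = 6.52×10⁻⁴
ΔG = RT ln(Q_c/K_c) = (8.314 J mol⁻¹ K⁻¹)(350 K) × ln(6.52×10⁻⁴/2.0×10⁻⁴)
   = (2.910 kJ/mol)(1.182) = 3.44 kJ/mol
ΔG > 0, so the forward reaction is non-spontaneous (proceeds in reverse).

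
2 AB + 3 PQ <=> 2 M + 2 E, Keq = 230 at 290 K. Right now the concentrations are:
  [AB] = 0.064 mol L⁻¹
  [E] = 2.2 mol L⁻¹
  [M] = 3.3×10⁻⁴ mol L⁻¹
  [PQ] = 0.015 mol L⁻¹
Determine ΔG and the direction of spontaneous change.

Q = [M]²·[E]² / ([AB]²·[PQ]³) = (3.3×10⁻⁴)²·(2.2)² / ((0.064)²·(0.015)³) = 38.1
ΔG = RT ln(Q/Keq) = (8.314 J mol⁻¹ K⁻¹)(290 K) × ln(38.1/230)
   = (2.411 kJ/mol)(-1.798) = -4.33 kJ/mol
ΔG < 0, so the forward reaction is spontaneous (proceeds forward).

ΔG = -4.33 kJ/mol; the forward reaction is spontaneous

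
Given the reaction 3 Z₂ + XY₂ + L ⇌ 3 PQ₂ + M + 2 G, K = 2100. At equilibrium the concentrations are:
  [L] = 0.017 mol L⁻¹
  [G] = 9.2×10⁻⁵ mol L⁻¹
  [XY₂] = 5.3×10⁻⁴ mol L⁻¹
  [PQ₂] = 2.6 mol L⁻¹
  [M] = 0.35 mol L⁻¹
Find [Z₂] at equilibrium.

[Z₂] = 0.014 mol L⁻¹

At equilibrium, K = [PQ₂]³·[M]·[G]² / ([Z₂]³·[XY₂]·[L]) = 2100.
(2.6)³·(0.35)·(9.2×10⁻⁵)² / (([Z₂])³·(5.3×10⁻⁴)·(0.017)) = 2100
[Z₂]³ = 2.75×10⁻⁶ ⇒ [Z₂] = 0.014 mol L⁻¹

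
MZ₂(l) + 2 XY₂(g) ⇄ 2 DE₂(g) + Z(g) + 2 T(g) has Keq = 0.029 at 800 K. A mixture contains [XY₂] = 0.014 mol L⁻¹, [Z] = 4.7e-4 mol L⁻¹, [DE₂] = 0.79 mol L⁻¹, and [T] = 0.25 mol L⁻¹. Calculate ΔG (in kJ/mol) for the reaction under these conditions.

ΔG = 7.79 kJ/mol

(MZ₂ is a pure liquid — omitted from Q.)
Q = [DE₂]²·[Z]·[T]² / [XY₂]² = (0.79)²·(4.7e-4)·(0.25)² / (0.014)² = 0.0935
ΔG = RT ln(Q/Keq) = (8.314 J mol⁻¹ K⁻¹)(800 K) × ln(0.0935/0.029)
   = (6.651 kJ/mol)(1.171) = 7.79 kJ/mol
ΔG > 0, so the forward reaction is non-spontaneous (proceeds in reverse).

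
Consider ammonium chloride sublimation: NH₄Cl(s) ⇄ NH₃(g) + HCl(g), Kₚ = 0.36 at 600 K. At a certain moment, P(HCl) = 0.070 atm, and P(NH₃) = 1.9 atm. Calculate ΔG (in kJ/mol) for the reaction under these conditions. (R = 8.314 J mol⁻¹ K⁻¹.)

(NH₄Cl is a pure solid — omitted from Qₚ.)
Qₚ = P(NH₃)·P(HCl) = (1.9)·(0.070) = 0.133
ΔG = RT ln(Qₚ/Kₚ) = (8.314 J mol⁻¹ K⁻¹)(600 K) × ln(0.133/0.36)
   = (4.988 kJ/mol)(-0.9958) = -4.97 kJ/mol
ΔG < 0, so the forward reaction is spontaneous (proceeds forward).

ΔG = -4.97 kJ/mol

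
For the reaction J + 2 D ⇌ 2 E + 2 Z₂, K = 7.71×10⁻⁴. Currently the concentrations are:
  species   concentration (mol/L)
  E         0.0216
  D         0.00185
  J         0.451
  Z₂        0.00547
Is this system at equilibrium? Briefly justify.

Q = [E]²·[Z₂]² / ([J]·[D]²) = (0.0216)²·(0.00547)² / ((0.451)·(0.00185)²) = 0.00904
Q = 0.00904 > K = 7.71×10⁻⁴: net reverse reaction.

no; Q > K, reaction proceeds in reverse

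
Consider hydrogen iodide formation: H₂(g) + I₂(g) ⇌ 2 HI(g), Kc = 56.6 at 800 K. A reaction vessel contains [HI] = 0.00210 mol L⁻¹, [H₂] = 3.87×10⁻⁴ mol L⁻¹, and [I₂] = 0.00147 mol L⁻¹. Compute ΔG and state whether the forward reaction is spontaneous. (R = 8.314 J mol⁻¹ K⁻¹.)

Qc = [HI]² / ([H₂]·[I₂]) = (0.00210)² / ((3.87×10⁻⁴)·(0.00147)) = 7.75
ΔG = RT ln(Qc/Kc) = (8.314 J mol⁻¹ K⁻¹)(800 K) × ln(7.75/56.6)
   = (6.651 kJ/mol)(-1.988) = -13.2 kJ/mol
ΔG < 0, so the forward reaction is spontaneous (proceeds forward).

ΔG = -13.2 kJ/mol; the forward reaction is spontaneous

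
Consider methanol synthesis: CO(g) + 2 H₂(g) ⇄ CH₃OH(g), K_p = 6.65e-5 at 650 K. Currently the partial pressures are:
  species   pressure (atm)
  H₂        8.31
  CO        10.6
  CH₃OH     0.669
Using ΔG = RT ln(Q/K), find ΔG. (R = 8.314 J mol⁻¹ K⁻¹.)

Q_p = P(CH₃OH) / (P(CO)·P(H₂)²) = (0.669) / ((10.6)·(8.31)²) = 9.14e-4
ΔG = RT ln(Q_p/K_p) = (8.314 J mol⁻¹ K⁻¹)(650 K) × ln(9.14e-4/6.65e-5)
   = (5.404 kJ/mol)(2.621) = 14.2 kJ/mol
ΔG > 0, so the forward reaction is non-spontaneous (proceeds in reverse).

ΔG = 14.2 kJ/mol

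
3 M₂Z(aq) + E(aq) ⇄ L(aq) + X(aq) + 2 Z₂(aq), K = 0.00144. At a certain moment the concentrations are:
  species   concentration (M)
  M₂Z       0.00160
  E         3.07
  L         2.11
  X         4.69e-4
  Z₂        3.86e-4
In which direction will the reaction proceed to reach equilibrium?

reverse (toward reactants)

Q = [L]·[X]·[Z₂]² / ([M₂Z]³·[E]) = (2.11)·(4.69e-4)·(3.86e-4)² / ((0.00160)³·(3.07)) = 0.0117
Q = 0.0117 > K = 0.00144, so the reverse reaction proceeds.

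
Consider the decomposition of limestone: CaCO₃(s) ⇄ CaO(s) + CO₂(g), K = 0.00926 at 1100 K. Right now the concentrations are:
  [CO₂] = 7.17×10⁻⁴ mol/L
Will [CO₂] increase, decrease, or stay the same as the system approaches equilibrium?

(CaCO₃, CaO are pure solids — omitted from Q.)
Q = [CO₂] = 7.17×10⁻⁴
Q = 7.17×10⁻⁴ < K = 0.00926: net forward reaction.
CO₂ is a product, so it increases.

increase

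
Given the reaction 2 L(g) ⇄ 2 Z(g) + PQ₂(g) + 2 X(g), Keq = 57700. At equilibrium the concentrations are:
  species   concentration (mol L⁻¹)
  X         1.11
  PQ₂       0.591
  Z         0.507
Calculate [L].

[L] = 0.00180 mol L⁻¹

At equilibrium, Keq = [Z]²·[PQ₂]·[X]² / [L]² = 57700.
(0.507)²·(0.591)·(1.11)² / ([L])² = 57700
[L]² = 3.24e-6 ⇒ [L] = 0.00180 mol L⁻¹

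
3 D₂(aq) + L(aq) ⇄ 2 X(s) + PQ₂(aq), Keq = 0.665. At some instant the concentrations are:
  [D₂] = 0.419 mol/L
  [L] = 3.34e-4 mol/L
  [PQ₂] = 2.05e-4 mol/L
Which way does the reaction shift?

toward reactants

(X is a pure solid — omitted from Q.)
Q = [PQ₂] / ([D₂]³·[L]) = (2.05e-4) / ((0.419)³·(3.34e-4)) = 8.34
Q = 8.34 > Keq = 0.665, so the reverse reaction proceeds.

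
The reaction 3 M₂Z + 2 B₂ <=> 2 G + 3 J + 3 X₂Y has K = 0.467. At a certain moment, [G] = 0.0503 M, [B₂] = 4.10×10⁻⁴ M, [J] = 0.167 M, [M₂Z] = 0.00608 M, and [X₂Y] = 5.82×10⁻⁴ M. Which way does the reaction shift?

Q = [G]²·[J]³·[X₂Y]³ / ([M₂Z]³·[B₂]²) = (0.0503)²·(0.167)³·(5.82×10⁻⁴)³ / ((0.00608)³·(4.10×10⁻⁴)²) = 0.0615
Q = 0.0615 < K = 0.467, so the forward reaction proceeds.

toward products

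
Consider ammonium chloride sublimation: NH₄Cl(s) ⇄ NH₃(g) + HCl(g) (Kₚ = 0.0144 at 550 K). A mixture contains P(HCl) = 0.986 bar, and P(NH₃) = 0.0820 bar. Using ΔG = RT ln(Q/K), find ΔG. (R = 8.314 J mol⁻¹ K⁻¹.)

(NH₄Cl is a pure solid — omitted from Qₚ.)
Qₚ = P(NH₃)·P(HCl) = (0.0820)·(0.986) = 0.0809
ΔG = RT ln(Qₚ/Kₚ) = (8.314 J mol⁻¹ K⁻¹)(550 K) × ln(0.0809/0.0144)
   = (4.573 kJ/mol)(1.726) = 7.89 kJ/mol
ΔG > 0, so the forward reaction is non-spontaneous (proceeds in reverse).

ΔG = 7.89 kJ/mol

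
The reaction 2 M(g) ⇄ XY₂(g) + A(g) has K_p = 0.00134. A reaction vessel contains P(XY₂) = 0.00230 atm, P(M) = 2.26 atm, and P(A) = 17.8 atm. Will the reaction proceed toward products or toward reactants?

reverse (toward reactants)

Q_p = P(XY₂)·P(A) / P(M)² = (0.00230)·(17.8) / (2.26)² = 0.00802
Q_p = 0.00802 > K_p = 0.00134, so the reverse reaction proceeds.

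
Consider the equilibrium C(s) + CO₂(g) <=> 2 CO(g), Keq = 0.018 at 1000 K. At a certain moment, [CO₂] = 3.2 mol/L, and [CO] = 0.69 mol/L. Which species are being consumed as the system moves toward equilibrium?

CO (products)

(C is a pure solid — omitted from Q.)
Q = [CO]² / [CO₂] = (0.69)² / (3.2) = 0.15
Q = 0.15 > Keq = 0.018: net reverse reaction.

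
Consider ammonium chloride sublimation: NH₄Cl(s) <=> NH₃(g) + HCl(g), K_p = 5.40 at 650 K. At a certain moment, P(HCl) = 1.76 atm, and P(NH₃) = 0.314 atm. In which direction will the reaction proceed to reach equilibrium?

to the right

(NH₄Cl is a pure solid — omitted from Q_p.)
Q_p = P(NH₃)·P(HCl) = (0.314)·(1.76) = 0.553
Q_p = 0.553 < K_p = 5.40, so the forward reaction proceeds.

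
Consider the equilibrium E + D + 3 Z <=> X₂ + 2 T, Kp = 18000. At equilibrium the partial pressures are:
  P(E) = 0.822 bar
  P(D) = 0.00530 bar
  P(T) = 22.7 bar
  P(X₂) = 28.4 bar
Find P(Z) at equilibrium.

P(Z) = 5.71 bar

At equilibrium, Kp = P(X₂)·P(T)² / (P(E)·P(D)·P(Z)³) = 18000.
(28.4)·(22.7)² / ((0.822)·(0.00530)·(P(Z))³) = 18000
P(Z)³ = 187 ⇒ P(Z) = 5.71 bar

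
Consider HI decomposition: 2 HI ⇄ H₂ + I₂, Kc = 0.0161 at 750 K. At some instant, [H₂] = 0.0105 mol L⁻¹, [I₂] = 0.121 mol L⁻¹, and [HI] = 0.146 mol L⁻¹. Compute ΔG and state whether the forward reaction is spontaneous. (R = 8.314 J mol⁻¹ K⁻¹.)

Qc = [H₂]·[I₂] / [HI]² = (0.0105)·(0.121) / (0.146)² = 0.0596
ΔG = RT ln(Qc/Kc) = (8.314 J mol⁻¹ K⁻¹)(750 K) × ln(0.0596/0.0161)
   = (6.236 kJ/mol)(1.309) = 8.16 kJ/mol
ΔG > 0, so the forward reaction is non-spontaneous (proceeds in reverse).

ΔG = 8.16 kJ/mol; the forward reaction is non-spontaneous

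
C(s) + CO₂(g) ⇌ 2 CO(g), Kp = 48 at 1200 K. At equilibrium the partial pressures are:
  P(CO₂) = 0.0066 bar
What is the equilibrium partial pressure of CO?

P(CO) = 0.56 bar

(C is a pure solid — omitted from Kp.)
At equilibrium, Kp = P(CO)² / P(CO₂) = 48.
(P(CO))² / (0.0066) = 48
P(CO)² = 0.317 ⇒ P(CO) = 0.56 bar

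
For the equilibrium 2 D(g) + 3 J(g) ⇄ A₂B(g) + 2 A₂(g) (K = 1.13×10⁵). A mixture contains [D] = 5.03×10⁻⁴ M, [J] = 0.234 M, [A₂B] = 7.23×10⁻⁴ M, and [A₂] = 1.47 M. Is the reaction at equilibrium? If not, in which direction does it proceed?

Q = [A₂B]·[A₂]² / ([D]²·[J]³) = (7.23×10⁻⁴)·(1.47)² / ((5.03×10⁻⁴)²·(0.234)³) = 4.82×10⁵
Q = 4.82×10⁵ > K = 1.13×10⁵, so the reverse reaction proceeds.

toward reactants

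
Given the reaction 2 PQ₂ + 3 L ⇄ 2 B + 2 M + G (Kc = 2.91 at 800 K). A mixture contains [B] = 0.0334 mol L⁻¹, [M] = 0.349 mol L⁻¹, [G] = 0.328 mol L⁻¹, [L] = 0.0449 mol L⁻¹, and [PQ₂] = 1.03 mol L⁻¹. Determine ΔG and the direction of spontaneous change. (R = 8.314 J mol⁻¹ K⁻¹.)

ΔG = -12.2 kJ/mol; the forward reaction is spontaneous

Qc = [B]²·[M]²·[G] / ([PQ₂]²·[L]³) = (0.0334)²·(0.349)²·(0.328) / ((1.03)²·(0.0449)³) = 0.464
ΔG = RT ln(Qc/Kc) = (8.314 J mol⁻¹ K⁻¹)(800 K) × ln(0.464/2.91)
   = (6.651 kJ/mol)(-1.836) = -12.2 kJ/mol
ΔG < 0, so the forward reaction is spontaneous (proceeds forward).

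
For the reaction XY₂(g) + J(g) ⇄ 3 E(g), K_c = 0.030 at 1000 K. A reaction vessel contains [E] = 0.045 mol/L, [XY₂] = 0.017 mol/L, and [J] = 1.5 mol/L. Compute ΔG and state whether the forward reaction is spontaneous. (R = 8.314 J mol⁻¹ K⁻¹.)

Q_c = [E]³ / ([XY₂]·[J]) = (0.045)³ / ((0.017)·(1.5)) = 0.00357
ΔG = RT ln(Q_c/K_c) = (8.314 J mol⁻¹ K⁻¹)(1000 K) × ln(0.00357/0.030)
   = (8.314 kJ/mol)(-2.129) = -17.7 kJ/mol
ΔG < 0, so the forward reaction is spontaneous (proceeds forward).

ΔG = -17.7 kJ/mol; the forward reaction is spontaneous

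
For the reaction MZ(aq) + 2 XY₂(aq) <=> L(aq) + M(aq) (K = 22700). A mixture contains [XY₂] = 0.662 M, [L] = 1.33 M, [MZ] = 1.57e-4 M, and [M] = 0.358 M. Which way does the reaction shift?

to the right

Q = [L]·[M] / ([MZ]·[XY₂]²) = (1.33)·(0.358) / ((1.57e-4)·(0.662)²) = 6920
Q = 6920 < K = 22700, so the forward reaction proceeds.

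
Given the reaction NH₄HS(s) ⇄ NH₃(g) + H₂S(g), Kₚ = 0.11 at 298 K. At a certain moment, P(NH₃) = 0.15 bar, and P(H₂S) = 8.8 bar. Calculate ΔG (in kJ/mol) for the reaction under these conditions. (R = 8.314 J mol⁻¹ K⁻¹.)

(NH₄HS is a pure solid — omitted from Qₚ.)
Qₚ = P(NH₃)·P(H₂S) = (0.15)·(8.8) = 1.32
ΔG = RT ln(Qₚ/Kₚ) = (8.314 J mol⁻¹ K⁻¹)(298 K) × ln(1.32/0.11)
   = (2.478 kJ/mol)(2.485) = 6.16 kJ/mol
ΔG > 0, so the forward reaction is non-spontaneous (proceeds in reverse).

ΔG = 6.16 kJ/mol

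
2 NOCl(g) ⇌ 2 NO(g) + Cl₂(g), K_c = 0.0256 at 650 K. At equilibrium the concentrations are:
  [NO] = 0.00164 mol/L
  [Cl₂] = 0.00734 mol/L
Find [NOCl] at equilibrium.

[NOCl] = 8.78×10⁻⁴ mol/L

At equilibrium, K_c = [NO]²·[Cl₂] / [NOCl]² = 0.0256.
(0.00164)²·(0.00734) / ([NOCl])² = 0.0256
[NOCl]² = 7.71×10⁻⁷ ⇒ [NOCl] = 8.78×10⁻⁴ mol/L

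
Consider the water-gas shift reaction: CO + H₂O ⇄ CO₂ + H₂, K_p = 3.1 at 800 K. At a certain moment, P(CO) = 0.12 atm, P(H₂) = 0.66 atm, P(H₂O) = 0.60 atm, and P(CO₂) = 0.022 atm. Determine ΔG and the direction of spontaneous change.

Q_p = P(CO₂)·P(H₂) / (P(CO)·P(H₂O)) = (0.022)·(0.66) / ((0.12)·(0.60)) = 0.202
ΔG = RT ln(Q_p/K_p) = (8.314 J mol⁻¹ K⁻¹)(800 K) × ln(0.202/3.1)
   = (6.651 kJ/mol)(-2.731) = -18.2 kJ/mol
ΔG < 0, so the forward reaction is spontaneous (proceeds forward).

ΔG = -18.2 kJ/mol; the forward reaction is spontaneous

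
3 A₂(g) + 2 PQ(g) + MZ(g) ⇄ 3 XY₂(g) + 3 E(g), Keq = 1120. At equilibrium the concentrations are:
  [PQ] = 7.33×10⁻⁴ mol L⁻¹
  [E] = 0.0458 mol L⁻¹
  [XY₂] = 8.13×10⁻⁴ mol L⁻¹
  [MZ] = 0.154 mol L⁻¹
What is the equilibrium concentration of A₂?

At equilibrium, Keq = [XY₂]³·[E]³ / ([A₂]³·[PQ]²·[MZ]) = 1120.
(8.13×10⁻⁴)³·(0.0458)³ / (([A₂])³·(7.33×10⁻⁴)²·(0.154)) = 1120
[A₂]³ = 5.57×10⁻¹⁰ ⇒ [A₂] = 8.23×10⁻⁴ mol L⁻¹

[A₂] = 8.23×10⁻⁴ mol L⁻¹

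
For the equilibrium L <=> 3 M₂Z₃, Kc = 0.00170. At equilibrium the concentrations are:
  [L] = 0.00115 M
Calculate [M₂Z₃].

[M₂Z₃] = 0.0125 M

At equilibrium, Kc = [M₂Z₃]³ / [L] = 0.00170.
([M₂Z₃])³ / (0.00115) = 0.00170
[M₂Z₃]³ = 1.96×10⁻⁶ ⇒ [M₂Z₃] = 0.0125 M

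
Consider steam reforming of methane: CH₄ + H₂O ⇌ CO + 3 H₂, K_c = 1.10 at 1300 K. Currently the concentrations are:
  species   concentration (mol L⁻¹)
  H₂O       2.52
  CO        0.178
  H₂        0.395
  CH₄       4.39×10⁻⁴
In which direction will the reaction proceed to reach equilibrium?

in the reverse direction

Q_c = [CO]·[H₂]³ / ([CH₄]·[H₂O]) = (0.178)·(0.395)³ / ((4.39×10⁻⁴)·(2.52)) = 9.92
Q_c = 9.92 > K_c = 1.10, so the reverse reaction proceeds.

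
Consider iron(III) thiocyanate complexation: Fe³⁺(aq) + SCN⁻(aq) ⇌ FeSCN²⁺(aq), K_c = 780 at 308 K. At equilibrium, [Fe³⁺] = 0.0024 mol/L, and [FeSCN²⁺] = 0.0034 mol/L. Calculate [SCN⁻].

[SCN⁻] = 0.0018 mol/L

At equilibrium, K_c = [FeSCN²⁺] / ([Fe³⁺]·[SCN⁻]) = 780.
(0.0034) / ((0.0024)·([SCN⁻])) = 780
[SCN⁻] = 0.00182 = 0.0018 mol/L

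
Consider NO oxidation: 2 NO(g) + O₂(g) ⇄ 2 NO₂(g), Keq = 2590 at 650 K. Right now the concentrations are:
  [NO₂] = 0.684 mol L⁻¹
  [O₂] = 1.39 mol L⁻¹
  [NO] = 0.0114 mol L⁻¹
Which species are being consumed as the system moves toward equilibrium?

Q = [NO₂]² / ([NO]²·[O₂]) = (0.684)² / ((0.0114)²·(1.39)) = 2590
Q = 2590 = Keq; the system is at equilibrium.

none (at equilibrium)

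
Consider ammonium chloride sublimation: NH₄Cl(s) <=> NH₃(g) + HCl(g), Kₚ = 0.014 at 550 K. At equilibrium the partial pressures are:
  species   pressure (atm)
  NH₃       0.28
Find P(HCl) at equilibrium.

P(HCl) = 0.050 atm

(NH₄Cl is a pure solid — omitted from Kₚ.)
At equilibrium, Kₚ = P(NH₃)·P(HCl) = 0.014.
(0.28)·(P(HCl)) = 0.014
P(HCl) = 0.0500 = 0.050 atm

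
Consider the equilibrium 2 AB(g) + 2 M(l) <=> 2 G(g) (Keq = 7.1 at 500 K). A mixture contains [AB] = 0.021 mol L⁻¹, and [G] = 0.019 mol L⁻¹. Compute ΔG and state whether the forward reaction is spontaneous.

ΔG = -8.98 kJ/mol; the forward reaction is spontaneous

(M is a pure liquid — omitted from Q.)
Q = [G]² / [AB]² = (0.019)² / (0.021)² = 0.819
ΔG = RT ln(Q/Keq) = (8.314 J mol⁻¹ K⁻¹)(500 K) × ln(0.819/7.1)
   = (4.157 kJ/mol)(-2.160) = -8.98 kJ/mol
ΔG < 0, so the forward reaction is spontaneous (proceeds forward).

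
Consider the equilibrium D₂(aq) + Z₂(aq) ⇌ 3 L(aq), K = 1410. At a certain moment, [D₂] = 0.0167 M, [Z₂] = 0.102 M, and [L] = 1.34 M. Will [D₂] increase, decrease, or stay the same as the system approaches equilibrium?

stay the same

Q = [L]³ / ([D₂]·[Z₂]) = (1.34)³ / ((0.0167)·(0.102)) = 1410
Q = 1410 = K; the system is at equilibrium.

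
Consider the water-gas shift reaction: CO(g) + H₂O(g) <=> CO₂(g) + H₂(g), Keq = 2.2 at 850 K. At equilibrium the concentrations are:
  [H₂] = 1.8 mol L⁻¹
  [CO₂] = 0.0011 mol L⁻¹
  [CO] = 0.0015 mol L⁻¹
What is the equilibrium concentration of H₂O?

[H₂O] = 0.60 mol L⁻¹

At equilibrium, Keq = [CO₂]·[H₂] / ([CO]·[H₂O]) = 2.2.
(0.0011)·(1.8) / ((0.0015)·([H₂O])) = 2.2
[H₂O] = 0.600 = 0.60 mol L⁻¹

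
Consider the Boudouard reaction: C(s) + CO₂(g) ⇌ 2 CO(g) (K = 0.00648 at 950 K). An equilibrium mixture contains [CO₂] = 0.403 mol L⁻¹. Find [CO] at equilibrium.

(C is a pure solid — omitted from K.)
At equilibrium, K = [CO]² / [CO₂] = 0.00648.
([CO])² / (0.403) = 0.00648
[CO]² = 0.00261 ⇒ [CO] = 0.0511 mol L⁻¹

[CO] = 0.0511 mol L⁻¹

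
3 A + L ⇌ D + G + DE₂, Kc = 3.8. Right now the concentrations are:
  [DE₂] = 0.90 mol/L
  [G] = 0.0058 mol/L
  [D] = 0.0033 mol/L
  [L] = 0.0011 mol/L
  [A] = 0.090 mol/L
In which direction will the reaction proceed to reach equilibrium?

to the left

Qc = [D]·[G]·[DE₂] / ([A]³·[L]) = (0.0033)·(0.0058)·(0.90) / ((0.090)³·(0.0011)) = 21
Qc = 21 > Kc = 3.8, so the reverse reaction proceeds.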